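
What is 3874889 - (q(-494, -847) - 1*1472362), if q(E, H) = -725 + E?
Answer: 5348470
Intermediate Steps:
3874889 - (q(-494, -847) - 1*1472362) = 3874889 - ((-725 - 494) - 1*1472362) = 3874889 - (-1219 - 1472362) = 3874889 - 1*(-1473581) = 3874889 + 1473581 = 5348470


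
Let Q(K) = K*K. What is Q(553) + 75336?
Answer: 381145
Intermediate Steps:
Q(K) = K**2
Q(553) + 75336 = 553**2 + 75336 = 305809 + 75336 = 381145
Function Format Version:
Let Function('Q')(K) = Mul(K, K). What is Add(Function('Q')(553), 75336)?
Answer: 381145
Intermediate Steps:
Function('Q')(K) = Pow(K, 2)
Add(Function('Q')(553), 75336) = Add(Pow(553, 2), 75336) = Add(305809, 75336) = 381145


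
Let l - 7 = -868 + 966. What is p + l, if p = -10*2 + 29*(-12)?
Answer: -263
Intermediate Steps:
l = 105 (l = 7 + (-868 + 966) = 7 + 98 = 105)
p = -368 (p = -20 - 348 = -368)
p + l = -368 + 105 = -263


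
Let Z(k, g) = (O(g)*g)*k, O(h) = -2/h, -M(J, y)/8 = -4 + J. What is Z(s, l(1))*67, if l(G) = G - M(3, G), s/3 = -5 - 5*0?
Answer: 2010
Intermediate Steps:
M(J, y) = 32 - 8*J (M(J, y) = -8*(-4 + J) = 32 - 8*J)
s = -15 (s = 3*(-5 - 5*0) = 3*(-5 + 0) = 3*(-5) = -15)
l(G) = -8 + G (l(G) = G - (32 - 8*3) = G - (32 - 24) = G - 1*8 = G - 8 = -8 + G)
Z(k, g) = -2*k (Z(k, g) = ((-2/g)*g)*k = -2*k)
Z(s, l(1))*67 = -2*(-15)*67 = 30*67 = 2010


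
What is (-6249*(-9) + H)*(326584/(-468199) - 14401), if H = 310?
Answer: -381315497519033/468199 ≈ -8.1443e+8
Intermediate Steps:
(-6249*(-9) + H)*(326584/(-468199) - 14401) = (-6249*(-9) + 310)*(326584/(-468199) - 14401) = (56241 + 310)*(326584*(-1/468199) - 14401) = 56551*(-326584/468199 - 14401) = 56551*(-6742860383/468199) = -381315497519033/468199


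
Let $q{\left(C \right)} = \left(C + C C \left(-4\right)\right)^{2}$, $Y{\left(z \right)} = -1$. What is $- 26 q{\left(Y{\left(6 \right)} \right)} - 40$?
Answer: $-690$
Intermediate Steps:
$q{\left(C \right)} = \left(C - 4 C^{2}\right)^{2}$ ($q{\left(C \right)} = \left(C + C^{2} \left(-4\right)\right)^{2} = \left(C - 4 C^{2}\right)^{2}$)
$- 26 q{\left(Y{\left(6 \right)} \right)} - 40 = - 26 \left(-1\right)^{2} \left(-1 + 4 \left(-1\right)\right)^{2} - 40 = - 26 \cdot 1 \left(-1 - 4\right)^{2} - 40 = - 26 \cdot 1 \left(-5\right)^{2} - 40 = - 26 \cdot 1 \cdot 25 - 40 = \left(-26\right) 25 - 40 = -650 - 40 = -690$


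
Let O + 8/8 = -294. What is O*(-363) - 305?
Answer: 106780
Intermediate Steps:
O = -295 (O = -1 - 294 = -295)
O*(-363) - 305 = -295*(-363) - 305 = 107085 - 305 = 106780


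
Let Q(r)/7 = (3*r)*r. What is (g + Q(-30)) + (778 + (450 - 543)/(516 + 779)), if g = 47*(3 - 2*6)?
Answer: 24935132/1295 ≈ 19255.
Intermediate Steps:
Q(r) = 21*r² (Q(r) = 7*((3*r)*r) = 7*(3*r²) = 21*r²)
g = -423 (g = 47*(3 - 12) = 47*(-9) = -423)
(g + Q(-30)) + (778 + (450 - 543)/(516 + 779)) = (-423 + 21*(-30)²) + (778 + (450 - 543)/(516 + 779)) = (-423 + 21*900) + (778 - 93/1295) = (-423 + 18900) + (778 - 93*1/1295) = 18477 + (778 - 93/1295) = 18477 + 1007417/1295 = 24935132/1295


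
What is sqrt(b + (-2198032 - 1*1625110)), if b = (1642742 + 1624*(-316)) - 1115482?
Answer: I*sqrt(3809066) ≈ 1951.7*I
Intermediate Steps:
b = 14076 (b = (1642742 - 513184) - 1115482 = 1129558 - 1115482 = 14076)
sqrt(b + (-2198032 - 1*1625110)) = sqrt(14076 + (-2198032 - 1*1625110)) = sqrt(14076 + (-2198032 - 1625110)) = sqrt(14076 - 3823142) = sqrt(-3809066) = I*sqrt(3809066)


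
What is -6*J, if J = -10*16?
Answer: 960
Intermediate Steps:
J = -160
-6*J = -6*(-160) = 960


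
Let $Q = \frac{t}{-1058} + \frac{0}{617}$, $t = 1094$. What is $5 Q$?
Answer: $- \frac{2735}{529} \approx -5.1701$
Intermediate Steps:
$Q = - \frac{547}{529}$ ($Q = \frac{1094}{-1058} + \frac{0}{617} = 1094 \left(- \frac{1}{1058}\right) + 0 \cdot \frac{1}{617} = - \frac{547}{529} + 0 = - \frac{547}{529} \approx -1.034$)
$5 Q = 5 \left(- \frac{547}{529}\right) = - \frac{2735}{529}$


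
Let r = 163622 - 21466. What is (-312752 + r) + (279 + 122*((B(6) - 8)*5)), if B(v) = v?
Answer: -171537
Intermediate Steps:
r = 142156
(-312752 + r) + (279 + 122*((B(6) - 8)*5)) = (-312752 + 142156) + (279 + 122*((6 - 8)*5)) = -170596 + (279 + 122*(-2*5)) = -170596 + (279 + 122*(-10)) = -170596 + (279 - 1220) = -170596 - 941 = -171537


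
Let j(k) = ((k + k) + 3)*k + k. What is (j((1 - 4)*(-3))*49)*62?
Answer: 601524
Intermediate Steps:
j(k) = k + k*(3 + 2*k) (j(k) = (2*k + 3)*k + k = (3 + 2*k)*k + k = k*(3 + 2*k) + k = k + k*(3 + 2*k))
(j((1 - 4)*(-3))*49)*62 = ((2*((1 - 4)*(-3))*(2 + (1 - 4)*(-3)))*49)*62 = ((2*(-3*(-3))*(2 - 3*(-3)))*49)*62 = ((2*9*(2 + 9))*49)*62 = ((2*9*11)*49)*62 = (198*49)*62 = 9702*62 = 601524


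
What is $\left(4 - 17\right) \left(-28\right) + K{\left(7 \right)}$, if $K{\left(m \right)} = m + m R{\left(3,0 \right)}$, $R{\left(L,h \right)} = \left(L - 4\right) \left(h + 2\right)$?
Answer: $357$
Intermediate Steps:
$R{\left(L,h \right)} = \left(-4 + L\right) \left(2 + h\right)$
$K{\left(m \right)} = - m$ ($K{\left(m \right)} = m + m \left(-8 - 0 + 2 \cdot 3 + 3 \cdot 0\right) = m + m \left(-8 + 0 + 6 + 0\right) = m + m \left(-2\right) = m - 2 m = - m$)
$\left(4 - 17\right) \left(-28\right) + K{\left(7 \right)} = \left(4 - 17\right) \left(-28\right) - 7 = \left(-13\right) \left(-28\right) - 7 = 364 - 7 = 357$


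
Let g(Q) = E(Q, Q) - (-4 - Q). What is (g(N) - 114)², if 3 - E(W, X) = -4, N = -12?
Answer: 13225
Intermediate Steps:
E(W, X) = 7 (E(W, X) = 3 - 1*(-4) = 3 + 4 = 7)
g(Q) = 11 + Q (g(Q) = 7 - (-4 - Q) = 7 + (4 + Q) = 11 + Q)
(g(N) - 114)² = ((11 - 12) - 114)² = (-1 - 114)² = (-115)² = 13225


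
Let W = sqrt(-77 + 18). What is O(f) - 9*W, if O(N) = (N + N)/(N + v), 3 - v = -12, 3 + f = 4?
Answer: 1/8 - 9*I*sqrt(59) ≈ 0.125 - 69.13*I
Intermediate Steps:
f = 1 (f = -3 + 4 = 1)
W = I*sqrt(59) (W = sqrt(-59) = I*sqrt(59) ≈ 7.6811*I)
v = 15 (v = 3 - 1*(-12) = 3 + 12 = 15)
O(N) = 2*N/(15 + N) (O(N) = (N + N)/(N + 15) = (2*N)/(15 + N) = 2*N/(15 + N))
O(f) - 9*W = 2*1/(15 + 1) - 9*I*sqrt(59) = 2*1/16 - 9*I*sqrt(59) = 2*1*(1/16) - 9*I*sqrt(59) = 1/8 - 9*I*sqrt(59)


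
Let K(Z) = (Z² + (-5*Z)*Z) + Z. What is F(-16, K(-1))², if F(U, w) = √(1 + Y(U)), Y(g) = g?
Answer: -15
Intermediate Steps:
K(Z) = Z - 4*Z² (K(Z) = (Z² - 5*Z²) + Z = -4*Z² + Z = Z - 4*Z²)
F(U, w) = √(1 + U)
F(-16, K(-1))² = (√(1 - 16))² = (√(-15))² = (I*√15)² = -15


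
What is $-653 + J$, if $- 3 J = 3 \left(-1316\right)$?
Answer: $663$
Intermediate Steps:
$J = 1316$ ($J = - \frac{3 \left(-1316\right)}{3} = \left(- \frac{1}{3}\right) \left(-3948\right) = 1316$)
$-653 + J = -653 + 1316 = 663$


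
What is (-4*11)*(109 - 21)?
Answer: -3872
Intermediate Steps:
(-4*11)*(109 - 21) = -44*88 = -3872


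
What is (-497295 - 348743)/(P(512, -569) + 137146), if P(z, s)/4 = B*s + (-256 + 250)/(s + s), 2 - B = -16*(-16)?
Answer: -240697811/203488631 ≈ -1.1829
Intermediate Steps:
B = -254 (B = 2 - (-16)*(-16) = 2 - 1*256 = 2 - 256 = -254)
P(z, s) = -1016*s - 12/s (P(z, s) = 4*(-254*s + (-256 + 250)/(s + s)) = 4*(-254*s - 6*1/(2*s)) = 4*(-254*s - 3/s) = -1016*s - 12/s)
(-497295 - 348743)/(P(512, -569) + 137146) = (-497295 - 348743)/((-1016*(-569) - 12/(-569)) + 137146) = -846038/((578104 - 12*(-1/569)) + 137146) = -846038/((578104 + 12/569) + 137146) = -846038/(328941188/569 + 137146) = -846038/406977262/569 = -846038*569/406977262 = -240697811/203488631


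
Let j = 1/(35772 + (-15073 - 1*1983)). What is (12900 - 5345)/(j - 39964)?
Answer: -141399380/747966223 ≈ -0.18905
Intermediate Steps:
j = 1/18716 (j = 1/(35772 + (-15073 - 1983)) = 1/(35772 - 17056) = 1/18716 ≈ 5.3430e-5)
(12900 - 5345)/(j - 39964) = (12900 - 5345)/(1/18716 - 39964) = 7555/(-747966223/18716) = 7555*(-18716/747966223) = -141399380/747966223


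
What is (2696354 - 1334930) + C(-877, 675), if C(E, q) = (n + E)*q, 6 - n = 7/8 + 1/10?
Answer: 6182727/8 ≈ 7.7284e+5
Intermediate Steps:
n = 201/40 (n = 6 - (7/8 + 1/10) = 6 - (7*(⅛) + 1*(⅒)) = 6 - (7/8 + ⅒) = 6 - 1*39/40 = 6 - 39/40 = 201/40 ≈ 5.0250)
C(E, q) = q*(201/40 + E) (C(E, q) = (201/40 + E)*q = q*(201/40 + E))
(2696354 - 1334930) + C(-877, 675) = (2696354 - 1334930) + (1/40)*675*(201 + 40*(-877)) = 1361424 + (1/40)*675*(201 - 35080) = 1361424 + (1/40)*675*(-34879) = 1361424 - 4708665/8 = 6182727/8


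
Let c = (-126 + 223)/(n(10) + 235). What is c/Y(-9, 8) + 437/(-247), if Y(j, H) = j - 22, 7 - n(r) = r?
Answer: -166677/93496 ≈ -1.7827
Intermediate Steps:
n(r) = 7 - r
Y(j, H) = -22 + j
c = 97/232 (c = (-126 + 223)/((7 - 1*10) + 235) = 97/((7 - 10) + 235) = 97/(-3 + 235) = 97/232 ≈ 0.41810)
c/Y(-9, 8) + 437/(-247) = 97/(232*(-22 - 9)) + 437/(-247) = (97/232)/(-31) + 437*(-1/247) = (97/232)*(-1/31) - 23/13 = -97/7192 - 23/13 = -166677/93496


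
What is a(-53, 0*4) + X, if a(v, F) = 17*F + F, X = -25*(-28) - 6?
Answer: 694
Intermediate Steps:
X = 694 (X = 700 - 6 = 694)
a(v, F) = 18*F
a(-53, 0*4) + X = 18*(0*4) + 694 = 18*0 + 694 = 0 + 694 = 694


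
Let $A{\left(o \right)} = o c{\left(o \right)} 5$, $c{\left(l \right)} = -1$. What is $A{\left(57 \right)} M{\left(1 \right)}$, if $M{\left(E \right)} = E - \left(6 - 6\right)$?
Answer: $-285$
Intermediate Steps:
$M{\left(E \right)} = E$ ($M{\left(E \right)} = E - \left(6 - 6\right) = E - 0 = E + 0 = E$)
$A{\left(o \right)} = - 5 o$ ($A{\left(o \right)} = o \left(-1\right) 5 = - o 5 = - 5 o$)
$A{\left(57 \right)} M{\left(1 \right)} = \left(-5\right) 57 \cdot 1 = \left(-285\right) 1 = -285$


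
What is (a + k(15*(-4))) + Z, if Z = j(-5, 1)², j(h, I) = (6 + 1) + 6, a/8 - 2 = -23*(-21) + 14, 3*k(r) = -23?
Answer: 12460/3 ≈ 4153.3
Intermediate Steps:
k(r) = -23/3 (k(r) = (⅓)*(-23) = -23/3)
a = 3992 (a = 16 + 8*(-23*(-21) + 14) = 16 + 8*(483 + 14) = 16 + 8*497 = 16 + 3976 = 3992)
j(h, I) = 13 (j(h, I) = 7 + 6 = 13)
Z = 169 (Z = 13² = 169)
(a + k(15*(-4))) + Z = (3992 - 23/3) + 169 = 11953/3 + 169 = 12460/3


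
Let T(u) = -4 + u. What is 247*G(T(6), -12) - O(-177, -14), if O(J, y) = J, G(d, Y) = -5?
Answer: -1058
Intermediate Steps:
247*G(T(6), -12) - O(-177, -14) = 247*(-5) - 1*(-177) = -1235 + 177 = -1058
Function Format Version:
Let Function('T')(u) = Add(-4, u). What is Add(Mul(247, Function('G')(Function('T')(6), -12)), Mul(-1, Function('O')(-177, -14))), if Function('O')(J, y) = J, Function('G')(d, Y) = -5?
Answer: -1058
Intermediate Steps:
Add(Mul(247, Function('G')(Function('T')(6), -12)), Mul(-1, Function('O')(-177, -14))) = Add(Mul(247, -5), Mul(-1, -177)) = Add(-1235, 177) = -1058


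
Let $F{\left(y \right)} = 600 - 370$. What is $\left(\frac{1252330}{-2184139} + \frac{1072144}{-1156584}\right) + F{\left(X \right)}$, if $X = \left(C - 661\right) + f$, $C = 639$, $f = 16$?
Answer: $\frac{72152764313218}{315767527647} \approx 228.5$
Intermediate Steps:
$X = -6$ ($X = \left(639 - 661\right) + 16 = -22 + 16 = -6$)
$F{\left(y \right)} = 230$ ($F{\left(y \right)} = 600 - 370 = 230$)
$\left(\frac{1252330}{-2184139} + \frac{1072144}{-1156584}\right) + F{\left(X \right)} = \left(\frac{1252330}{-2184139} + \frac{1072144}{-1156584}\right) + 230 = \left(1252330 \left(- \frac{1}{2184139}\right) + 1072144 \left(- \frac{1}{1156584}\right)\right) + 230 = \left(- \frac{1252330}{2184139} - \frac{134018}{144573}\right) + 230 = - \frac{473767045592}{315767527647} + 230 = \frac{72152764313218}{315767527647}$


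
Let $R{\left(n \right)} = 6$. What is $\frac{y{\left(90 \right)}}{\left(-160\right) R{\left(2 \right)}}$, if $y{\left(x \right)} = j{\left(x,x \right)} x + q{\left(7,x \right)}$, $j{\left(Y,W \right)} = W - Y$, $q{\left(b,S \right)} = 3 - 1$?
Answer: $- \frac{1}{480} \approx -0.0020833$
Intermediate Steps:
$q{\left(b,S \right)} = 2$
$y{\left(x \right)} = 2$ ($y{\left(x \right)} = \left(x - x\right) x + 2 = 0 x + 2 = 0 + 2 = 2$)
$\frac{y{\left(90 \right)}}{\left(-160\right) R{\left(2 \right)}} = \frac{2}{\left(-160\right) 6} = \frac{2}{-960} = 2 \left(- \frac{1}{960}\right) = - \frac{1}{480}$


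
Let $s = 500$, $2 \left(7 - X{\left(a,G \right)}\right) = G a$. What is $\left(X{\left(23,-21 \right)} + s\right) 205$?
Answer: $\frac{306885}{2} \approx 1.5344 \cdot 10^{5}$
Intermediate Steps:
$X{\left(a,G \right)} = 7 - \frac{G a}{2}$
$\left(X{\left(23,-21 \right)} + s\right) 205 = \left(\left(7 - \left(- \frac{21}{2}\right) 23\right) + 500\right) 205 = \left(\left(7 + \frac{483}{2}\right) + 500\right) 205 = \left(\frac{497}{2} + 500\right) 205 = \frac{1497}{2} \cdot 205 = \frac{306885}{2}$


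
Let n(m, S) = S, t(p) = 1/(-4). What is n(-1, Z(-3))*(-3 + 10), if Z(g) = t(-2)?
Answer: -7/4 ≈ -1.7500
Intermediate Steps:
t(p) = -1/4
Z(g) = -1/4
n(-1, Z(-3))*(-3 + 10) = -(-3 + 10)/4 = -1/4*7 = -7/4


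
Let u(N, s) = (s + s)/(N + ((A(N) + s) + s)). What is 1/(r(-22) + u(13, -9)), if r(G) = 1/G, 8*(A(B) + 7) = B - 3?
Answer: 946/1541 ≈ 0.61389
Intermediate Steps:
A(B) = -59/8 + B/8 (A(B) = -7 + (B - 3)/8 = -7 + (-3 + B)/8 = -7 + (-3/8 + B/8) = -59/8 + B/8)
u(N, s) = 2*s/(-59/8 + 2*s + 9*N/8) (u(N, s) = (s + s)/(N + (((-59/8 + N/8) + s) + s)) = (2*s)/(N + ((-59/8 + s + N/8) + s)) = (2*s)/(N + (-59/8 + 2*s + N/8)) = (2*s)/(-59/8 + 2*s + 9*N/8) = 2*s/(-59/8 + 2*s + 9*N/8))
1/(r(-22) + u(13, -9)) = 1/(1/(-22) + 16*(-9)/(-59 + 9*13 + 16*(-9))) = 1/(-1/22 + 16*(-9)/(-59 + 117 - 144)) = 1/(-1/22 + 16*(-9)/(-86)) = 1/(-1/22 + 16*(-9)*(-1/86)) = 1/(-1/22 + 72/43) = 1/(1541/946) = 946/1541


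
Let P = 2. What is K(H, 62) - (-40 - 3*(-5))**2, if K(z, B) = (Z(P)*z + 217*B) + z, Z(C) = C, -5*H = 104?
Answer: 63833/5 ≈ 12767.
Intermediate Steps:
H = -104/5 (H = -1/5*104 = -104/5 ≈ -20.800)
K(z, B) = 3*z + 217*B (K(z, B) = (2*z + 217*B) + z = 3*z + 217*B)
K(H, 62) - (-40 - 3*(-5))**2 = (3*(-104/5) + 217*62) - (-40 - 3*(-5))**2 = (-312/5 + 13454) - (-40 + 15)**2 = 66958/5 - 1*(-25)**2 = 66958/5 - 1*625 = 66958/5 - 625 = 63833/5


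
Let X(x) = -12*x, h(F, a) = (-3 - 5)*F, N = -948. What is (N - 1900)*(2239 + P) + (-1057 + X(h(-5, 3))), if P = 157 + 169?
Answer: -7306657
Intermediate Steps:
h(F, a) = -8*F
P = 326
(N - 1900)*(2239 + P) + (-1057 + X(h(-5, 3))) = (-948 - 1900)*(2239 + 326) + (-1057 - (-96)*(-5)) = -2848*2565 + (-1057 - 12*40) = -7305120 + (-1057 - 480) = -7305120 - 1537 = -7306657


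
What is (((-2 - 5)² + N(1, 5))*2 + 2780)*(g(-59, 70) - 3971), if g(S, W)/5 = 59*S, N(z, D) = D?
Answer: -61733888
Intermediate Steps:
g(S, W) = 295*S (g(S, W) = 5*(59*S) = 295*S)
(((-2 - 5)² + N(1, 5))*2 + 2780)*(g(-59, 70) - 3971) = (((-2 - 5)² + 5)*2 + 2780)*(295*(-59) - 3971) = (((-7)² + 5)*2 + 2780)*(-17405 - 3971) = ((49 + 5)*2 + 2780)*(-21376) = (54*2 + 2780)*(-21376) = (108 + 2780)*(-21376) = 2888*(-21376) = -61733888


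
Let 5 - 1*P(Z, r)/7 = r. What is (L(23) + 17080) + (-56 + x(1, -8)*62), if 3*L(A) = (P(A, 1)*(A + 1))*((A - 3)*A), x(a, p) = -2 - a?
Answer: 119878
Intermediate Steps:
P(Z, r) = 35 - 7*r
L(A) = A*(-3 + A)*(28 + 28*A)/3 (L(A) = (((35 - 7*1)*(A + 1))*((A - 3)*A))/3 = (((35 - 7)*(1 + A))*((-3 + A)*A))/3 = ((28*(1 + A))*(A*(-3 + A)))/3 = ((28 + 28*A)*(A*(-3 + A)))/3 = (A*(-3 + A)*(28 + 28*A))/3 = A*(-3 + A)*(28 + 28*A)/3)
(L(23) + 17080) + (-56 + x(1, -8)*62) = ((28/3)*23*(-3 + 23² - 2*23) + 17080) + (-56 + (-2 - 1*1)*62) = ((28/3)*23*(-3 + 529 - 46) + 17080) + (-56 + (-2 - 1)*62) = ((28/3)*23*480 + 17080) + (-56 - 3*62) = (103040 + 17080) + (-56 - 186) = 120120 - 242 = 119878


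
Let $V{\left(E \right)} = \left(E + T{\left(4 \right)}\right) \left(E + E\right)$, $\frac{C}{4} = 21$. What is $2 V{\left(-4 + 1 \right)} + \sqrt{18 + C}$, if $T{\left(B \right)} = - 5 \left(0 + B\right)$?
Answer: $276 + \sqrt{102} \approx 286.1$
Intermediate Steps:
$C = 84$ ($C = 4 \cdot 21 = 84$)
$T{\left(B \right)} = - 5 B$
$V{\left(E \right)} = 2 E \left(-20 + E\right)$ ($V{\left(E \right)} = \left(E - 20\right) \left(E + E\right) = \left(E - 20\right) 2 E = \left(-20 + E\right) 2 E = 2 E \left(-20 + E\right)$)
$2 V{\left(-4 + 1 \right)} + \sqrt{18 + C} = 2 \cdot 2 \left(-4 + 1\right) \left(-20 + \left(-4 + 1\right)\right) + \sqrt{18 + 84} = 2 \cdot 2 \left(-3\right) \left(-20 - 3\right) + \sqrt{102} = 2 \cdot 2 \left(-3\right) \left(-23\right) + \sqrt{102} = 2 \cdot 138 + \sqrt{102} = 276 + \sqrt{102}$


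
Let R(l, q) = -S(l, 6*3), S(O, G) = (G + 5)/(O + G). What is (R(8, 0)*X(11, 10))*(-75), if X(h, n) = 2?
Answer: 1725/13 ≈ 132.69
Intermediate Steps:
S(O, G) = (5 + G)/(G + O)
R(l, q) = -23/(18 + l) (R(l, q) = -(5 + 6*3)/(6*3 + l) = -(5 + 18)/(18 + l) = -23/(18 + l))
(R(8, 0)*X(11, 10))*(-75) = (-23/(18 + 8)*2)*(-75) = (-23/26*2)*(-75) = (-23*1/26*2)*(-75) = -23/26*2*(-75) = -23/13*(-75) = 1725/13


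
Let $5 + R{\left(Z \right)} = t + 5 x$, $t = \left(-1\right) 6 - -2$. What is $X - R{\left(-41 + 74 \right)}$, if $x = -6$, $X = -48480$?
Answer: $-48441$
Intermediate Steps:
$t = -4$ ($t = -6 + 2 = -4$)
$R{\left(Z \right)} = -39$ ($R{\left(Z \right)} = -5 + \left(-4 + 5 \left(-6\right)\right) = -5 - 34 = -39$)
$X - R{\left(-41 + 74 \right)} = -48480 - -39 = -48480 + 39 = -48441$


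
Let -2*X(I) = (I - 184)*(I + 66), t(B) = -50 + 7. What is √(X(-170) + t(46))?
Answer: I*√18451 ≈ 135.83*I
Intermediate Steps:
t(B) = -43
X(I) = -(-184 + I)*(66 + I)/2 (X(I) = -(I - 184)*(I + 66)/2 = -(-184 + I)*(66 + I)/2)
√(X(-170) + t(46)) = √((6072 + 59*(-170) - ½*(-170)²) - 43) = √((6072 - 10030 - ½*28900) - 43) = √((6072 - 10030 - 14450) - 43) = √(-18408 - 43) = √(-18451) = I*√18451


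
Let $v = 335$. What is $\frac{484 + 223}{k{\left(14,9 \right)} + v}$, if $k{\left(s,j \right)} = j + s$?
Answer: $\frac{707}{358} \approx 1.9749$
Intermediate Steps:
$\frac{484 + 223}{k{\left(14,9 \right)} + v} = \frac{484 + 223}{\left(9 + 14\right) + 335} = \frac{707}{23 + 335} = \frac{707}{358}$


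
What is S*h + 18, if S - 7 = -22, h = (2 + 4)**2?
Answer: -522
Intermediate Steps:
h = 36 (h = 6**2 = 36)
S = -15 (S = 7 - 22 = -15)
S*h + 18 = -15*36 + 18 = -540 + 18 = -522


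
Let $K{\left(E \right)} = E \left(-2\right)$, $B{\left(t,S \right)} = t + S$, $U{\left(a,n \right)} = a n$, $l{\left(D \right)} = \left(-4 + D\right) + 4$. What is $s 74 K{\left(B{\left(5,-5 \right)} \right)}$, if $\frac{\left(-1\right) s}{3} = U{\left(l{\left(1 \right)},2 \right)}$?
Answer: $0$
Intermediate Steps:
$l{\left(D \right)} = D$
$B{\left(t,S \right)} = S + t$
$s = -6$ ($s = - 3 \cdot 1 \cdot 2 = \left(-3\right) 2 = -6$)
$K{\left(E \right)} = - 2 E$
$s 74 K{\left(B{\left(5,-5 \right)} \right)} = \left(-6\right) 74 \left(- 2 \left(-5 + 5\right)\right) = - 444 \left(\left(-2\right) 0\right) = \left(-444\right) 0 = 0$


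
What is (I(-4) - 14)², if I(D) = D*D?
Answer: 4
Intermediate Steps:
I(D) = D²
(I(-4) - 14)² = ((-4)² - 14)² = (16 - 14)² = 2² = 4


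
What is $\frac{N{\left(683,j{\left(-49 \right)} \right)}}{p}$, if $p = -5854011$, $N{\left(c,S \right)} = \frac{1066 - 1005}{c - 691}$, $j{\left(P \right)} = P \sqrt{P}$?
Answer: $\frac{61}{46832088} \approx 1.3025 \cdot 10^{-6}$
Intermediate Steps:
$j{\left(P \right)} = P^{\frac{3}{2}}$
$N{\left(c,S \right)} = \frac{61}{-691 + c}$
$\frac{N{\left(683,j{\left(-49 \right)} \right)}}{p} = \frac{61 \frac{1}{-691 + 683}}{-5854011} = \frac{61}{-8} \left(- \frac{1}{5854011}\right) = 61 \left(- \frac{1}{8}\right) \left(- \frac{1}{5854011}\right) = \left(- \frac{61}{8}\right) \left(- \frac{1}{5854011}\right) = \frac{61}{46832088}$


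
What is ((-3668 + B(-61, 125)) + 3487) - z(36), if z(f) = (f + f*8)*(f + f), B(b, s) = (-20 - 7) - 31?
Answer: -23567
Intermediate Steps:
B(b, s) = -58 (B(b, s) = -27 - 31 = -58)
z(f) = 18*f² (z(f) = (f + 8*f)*(2*f) = (9*f)*(2*f) = 18*f²)
((-3668 + B(-61, 125)) + 3487) - z(36) = ((-3668 - 58) + 3487) - 18*36² = (-3726 + 3487) - 18*1296 = -239 - 1*23328 = -239 - 23328 = -23567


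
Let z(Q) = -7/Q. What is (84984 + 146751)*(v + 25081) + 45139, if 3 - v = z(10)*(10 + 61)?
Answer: 11648806217/2 ≈ 5.8244e+9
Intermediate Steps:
v = 527/10 (v = 3 - (-7/10)*(10 + 61) = 3 - (-7*1/10)*71 = 3 - (-7)*71/10 = 3 - 1*(-497/10) = 3 + 497/10 = 527/10 ≈ 52.700)
(84984 + 146751)*(v + 25081) + 45139 = (84984 + 146751)*(527/10 + 25081) + 45139 = 231735*(251337/10) + 45139 = 11648715939/2 + 45139 = 11648806217/2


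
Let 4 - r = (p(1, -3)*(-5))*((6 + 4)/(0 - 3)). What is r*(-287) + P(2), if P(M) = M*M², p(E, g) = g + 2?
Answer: -17770/3 ≈ -5923.3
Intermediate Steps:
p(E, g) = 2 + g
r = 62/3 (r = 4 - (2 - 3)*(-5)*(6 + 4)/(0 - 3) = 4 - (-1*(-5))*10/(-3) = 4 - 5*10*(-⅓) = 4 - 5*(-10)/3 = 4 - 1*(-50/3) = 4 + 50/3 = 62/3 ≈ 20.667)
P(M) = M³
r*(-287) + P(2) = (62/3)*(-287) + 2³ = -17794/3 + 8 = -17770/3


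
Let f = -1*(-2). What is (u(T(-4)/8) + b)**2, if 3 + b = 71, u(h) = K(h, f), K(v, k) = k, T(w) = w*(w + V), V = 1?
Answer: 4900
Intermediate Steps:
T(w) = w*(1 + w) (T(w) = w*(w + 1) = w*(1 + w))
f = 2
u(h) = 2
b = 68 (b = -3 + 71 = 68)
(u(T(-4)/8) + b)**2 = (2 + 68)**2 = 70**2 = 4900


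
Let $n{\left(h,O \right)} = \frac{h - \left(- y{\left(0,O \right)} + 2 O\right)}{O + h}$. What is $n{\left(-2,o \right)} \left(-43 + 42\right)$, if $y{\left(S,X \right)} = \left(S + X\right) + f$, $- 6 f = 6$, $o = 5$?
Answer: $\frac{8}{3} \approx 2.6667$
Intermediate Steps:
$f = -1$ ($f = \left(- \frac{1}{6}\right) 6 = -1$)
$y{\left(S,X \right)} = -1 + S + X$ ($y{\left(S,X \right)} = \left(S + X\right) - 1 = -1 + S + X$)
$n{\left(h,O \right)} = \frac{-1 + h - O}{O + h}$ ($n{\left(h,O \right)} = \frac{h - \left(1 + O\right)}{O + h} = \frac{-1 + h - O}{O + h}$)
$n{\left(-2,o \right)} \left(-43 + 42\right) = \frac{-1 - 2 - 5}{5 - 2} \left(-43 + 42\right) = \frac{-1 - 2 - 5}{3} \left(-1\right) = \frac{1}{3} \left(-8\right) \left(-1\right) = \left(- \frac{8}{3}\right) \left(-1\right) = \frac{8}{3}$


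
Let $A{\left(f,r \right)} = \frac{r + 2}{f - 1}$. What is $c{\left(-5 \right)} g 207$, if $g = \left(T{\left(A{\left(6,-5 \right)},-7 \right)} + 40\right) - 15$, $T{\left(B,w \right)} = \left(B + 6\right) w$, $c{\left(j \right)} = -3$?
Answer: $\frac{39744}{5} \approx 7948.8$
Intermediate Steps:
$A{\left(f,r \right)} = \frac{2 + r}{-1 + f}$
$T{\left(B,w \right)} = w \left(6 + B\right)$ ($T{\left(B,w \right)} = \left(6 + B\right) w = w \left(6 + B\right)$)
$g = - \frac{64}{5}$ ($g = \left(- 7 \left(6 + \frac{2 - 5}{-1 + 6}\right) + 40\right) - 15 = \left(- 7 \left(6 + \frac{1}{5} \left(-3\right)\right) + 40\right) - 15 = \left(- 7 \left(6 - \frac{3}{5}\right) + 40\right) - 15 = \left(\left(-7\right) \frac{27}{5} + 40\right) - 15 = \left(- \frac{189}{5} + 40\right) - 15 = \frac{11}{5} - 15 = - \frac{64}{5} \approx -12.8$)
$c{\left(-5 \right)} g 207 = \left(-3\right) \left(- \frac{64}{5}\right) 207 = \frac{192}{5} \cdot 207 = \frac{39744}{5}$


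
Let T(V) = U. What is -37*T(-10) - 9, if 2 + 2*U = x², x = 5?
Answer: -869/2 ≈ -434.50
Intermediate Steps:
U = 23/2 (U = -1 + (½)*5² = -1 + (½)*25 = -1 + 25/2 = 23/2 ≈ 11.500)
T(V) = 23/2
-37*T(-10) - 9 = -37*23/2 - 9 = -851/2 - 9 = -869/2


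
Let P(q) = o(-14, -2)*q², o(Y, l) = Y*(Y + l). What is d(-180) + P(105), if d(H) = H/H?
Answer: 2469601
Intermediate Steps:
d(H) = 1
P(q) = 224*q² (P(q) = (-14*(-14 - 2))*q² = (-14*(-16))*q² = 224*q²)
d(-180) + P(105) = 1 + 224*105² = 1 + 224*11025 = 1 + 2469600 = 2469601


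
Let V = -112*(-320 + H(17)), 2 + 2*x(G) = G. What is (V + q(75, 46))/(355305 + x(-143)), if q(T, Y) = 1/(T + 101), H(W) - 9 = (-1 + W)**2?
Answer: 1084161/62520920 ≈ 0.017341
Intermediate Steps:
x(G) = -1 + G/2
H(W) = 9 + (-1 + W)**2
q(T, Y) = 1/(101 + T)
V = 6160 (V = -112*(-320 + (9 + (-1 + 17)**2)) = -112*(-320 + (9 + 16**2)) = -112*(-320 + (9 + 256)) = -112*(-320 + 265) = -112*(-55) = 6160)
(V + q(75, 46))/(355305 + x(-143)) = (6160 + 1/(101 + 75))/(355305 + (-1 + (1/2)*(-143))) = (6160 + 1/176)/(355305 + (-1 - 143/2)) = (6160 + 1/176)/(355305 - 145/2) = 1084161/(176*(710465/2)) = (1084161/176)*(2/710465) = 1084161/62520920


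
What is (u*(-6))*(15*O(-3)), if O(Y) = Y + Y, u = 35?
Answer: 18900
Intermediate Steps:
O(Y) = 2*Y
(u*(-6))*(15*O(-3)) = (35*(-6))*(15*(2*(-3))) = -3150*(-6) = -210*(-90) = 18900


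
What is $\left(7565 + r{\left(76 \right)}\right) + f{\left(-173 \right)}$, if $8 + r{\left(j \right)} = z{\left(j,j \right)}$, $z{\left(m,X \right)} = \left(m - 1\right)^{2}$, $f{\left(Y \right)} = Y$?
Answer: $13009$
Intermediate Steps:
$z{\left(m,X \right)} = \left(-1 + m\right)^{2}$
$r{\left(j \right)} = -8 + \left(-1 + j\right)^{2}$
$\left(7565 + r{\left(76 \right)}\right) + f{\left(-173 \right)} = \left(7565 - \left(8 - \left(-1 + 76\right)^{2}\right)\right) - 173 = \left(7565 - \left(8 - 75^{2}\right)\right) - 173 = \left(7565 + \left(-8 + 5625\right)\right) - 173 = \left(7565 + 5617\right) - 173 = 13182 - 173 = 13009$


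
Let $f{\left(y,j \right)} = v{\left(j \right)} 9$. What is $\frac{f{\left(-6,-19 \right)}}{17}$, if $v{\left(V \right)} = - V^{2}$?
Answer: $- \frac{3249}{17} \approx -191.12$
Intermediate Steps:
$f{\left(y,j \right)} = - 9 j^{2}$ ($f{\left(y,j \right)} = - j^{2} \cdot 9 = - 9 j^{2}$)
$\frac{f{\left(-6,-19 \right)}}{17} = \frac{\left(-9\right) \left(-19\right)^{2}}{17} = \left(-9\right) 361 \cdot \frac{1}{17} = \left(-3249\right) \frac{1}{17} = - \frac{3249}{17}$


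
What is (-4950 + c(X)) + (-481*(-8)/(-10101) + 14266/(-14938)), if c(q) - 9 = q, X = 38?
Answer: -109891456/22407 ≈ -4904.3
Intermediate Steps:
c(q) = 9 + q
(-4950 + c(X)) + (-481*(-8)/(-10101) + 14266/(-14938)) = (-4950 + (9 + 38)) + (-481*(-8)/(-10101) + 14266/(-14938)) = (-4950 + 47) + (3848*(-1/10101) + 14266*(-1/14938)) = -4903 + (-8/21 - 1019/1067) = -4903 - 29935/22407 = -109891456/22407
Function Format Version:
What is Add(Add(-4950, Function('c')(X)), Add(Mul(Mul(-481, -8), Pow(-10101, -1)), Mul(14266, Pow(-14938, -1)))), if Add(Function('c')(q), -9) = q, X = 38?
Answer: Rational(-109891456, 22407) ≈ -4904.3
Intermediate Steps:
Function('c')(q) = Add(9, q)
Add(Add(-4950, Function('c')(X)), Add(Mul(Mul(-481, -8), Pow(-10101, -1)), Mul(14266, Pow(-14938, -1)))) = Add(Add(-4950, Add(9, 38)), Add(Mul(Mul(-481, -8), Pow(-10101, -1)), Mul(14266, Pow(-14938, -1)))) = Add(Add(-4950, 47), Add(Mul(3848, Rational(-1, 10101)), Mul(14266, Rational(-1, 14938)))) = Add(-4903, Add(Rational(-8, 21), Rational(-1019, 1067))) = Add(-4903, Rational(-29935, 22407)) = Rational(-109891456, 22407)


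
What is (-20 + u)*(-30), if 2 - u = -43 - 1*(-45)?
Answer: 600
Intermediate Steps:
u = 0 (u = 2 - (-43 - 1*(-45)) = 2 - (-43 + 45) = 2 - 1*2 = 2 - 2 = 0)
(-20 + u)*(-30) = (-20 + 0)*(-30) = -20*(-30) = 600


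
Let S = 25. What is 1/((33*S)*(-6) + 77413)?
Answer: 1/72463 ≈ 1.3800e-5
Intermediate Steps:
1/((33*S)*(-6) + 77413) = 1/((33*25)*(-6) + 77413) = 1/(825*(-6) + 77413) = 1/(-4950 + 77413) = 1/72463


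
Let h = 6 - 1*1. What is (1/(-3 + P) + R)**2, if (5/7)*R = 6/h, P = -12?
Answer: 14641/5625 ≈ 2.6028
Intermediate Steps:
h = 5 (h = 6 - 1 = 5)
R = 42/25 (R = 7*(6/5)/5 = 7*(6*(1/5))/5 = (7/5)*(6/5) = 42/25 ≈ 1.6800)
(1/(-3 + P) + R)**2 = (1/(-3 - 12) + 42/25)**2 = (1/(-15) + 42/25)**2 = (-1/15 + 42/25)**2 = (121/75)**2 = 14641/5625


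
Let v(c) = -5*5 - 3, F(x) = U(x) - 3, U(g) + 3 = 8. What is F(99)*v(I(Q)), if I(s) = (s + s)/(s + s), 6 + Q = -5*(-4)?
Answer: -56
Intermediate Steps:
U(g) = 5 (U(g) = -3 + 8 = 5)
Q = 14 (Q = -6 - 5*(-4) = -6 + 20 = 14)
I(s) = 1 (I(s) = (2*s)/((2*s)) = (2*s)*(1/(2*s)) = 1)
F(x) = 2 (F(x) = 5 - 3 = 2)
v(c) = -28 (v(c) = -25 - 3 = -28)
F(99)*v(I(Q)) = 2*(-28) = -56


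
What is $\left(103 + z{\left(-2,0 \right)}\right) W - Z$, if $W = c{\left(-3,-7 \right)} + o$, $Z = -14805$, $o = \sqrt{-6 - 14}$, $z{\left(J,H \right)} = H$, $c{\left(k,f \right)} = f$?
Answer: $14084 + 206 i \sqrt{5} \approx 14084.0 + 460.63 i$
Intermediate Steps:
$o = 2 i \sqrt{5}$ ($o = \sqrt{-20} = 2 i \sqrt{5} \approx 4.4721 i$)
$W = -7 + 2 i \sqrt{5} \approx -7.0 + 4.4721 i$
$\left(103 + z{\left(-2,0 \right)}\right) W - Z = \left(103 + 0\right) \left(-7 + 2 i \sqrt{5}\right) - -14805 = 103 \left(-7 + 2 i \sqrt{5}\right) + 14805 = \left(-721 + 206 i \sqrt{5}\right) + 14805 = 14084 + 206 i \sqrt{5}$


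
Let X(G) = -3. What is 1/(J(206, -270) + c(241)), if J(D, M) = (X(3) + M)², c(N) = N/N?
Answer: 1/74530 ≈ 1.3417e-5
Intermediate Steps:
c(N) = 1
J(D, M) = (-3 + M)²
1/(J(206, -270) + c(241)) = 1/((-3 - 270)² + 1) = 1/((-273)² + 1) = 1/(74529 + 1) = 1/74530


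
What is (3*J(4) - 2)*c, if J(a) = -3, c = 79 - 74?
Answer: -55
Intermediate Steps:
c = 5
(3*J(4) - 2)*c = (3*(-3) - 2)*5 = (-9 - 2)*5 = -11*5 = -55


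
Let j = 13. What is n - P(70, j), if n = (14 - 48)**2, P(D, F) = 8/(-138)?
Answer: 79768/69 ≈ 1156.1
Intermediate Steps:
P(D, F) = -4/69 (P(D, F) = 8*(-1/138) = -4/69)
n = 1156 (n = (-34)**2 = 1156)
n - P(70, j) = 1156 - 1*(-4/69) = 1156 + 4/69 = 79768/69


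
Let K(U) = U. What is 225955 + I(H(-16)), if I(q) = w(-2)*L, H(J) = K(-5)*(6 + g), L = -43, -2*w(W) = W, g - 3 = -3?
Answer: 225912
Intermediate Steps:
g = 0 (g = 3 - 3 = 0)
w(W) = -W/2
H(J) = -30 (H(J) = -5*(6 + 0) = -5*6 = -30)
I(q) = -43 (I(q) = -½*(-2)*(-43) = 1*(-43) = -43)
225955 + I(H(-16)) = 225955 - 43 = 225912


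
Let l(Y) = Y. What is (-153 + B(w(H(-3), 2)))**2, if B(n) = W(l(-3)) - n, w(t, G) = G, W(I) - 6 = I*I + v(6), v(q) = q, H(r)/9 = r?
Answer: 17956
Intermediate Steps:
H(r) = 9*r
W(I) = 12 + I**2 (W(I) = 6 + (I*I + 6) = 6 + (I**2 + 6) = 6 + (6 + I**2) = 12 + I**2)
B(n) = 21 - n (B(n) = (12 + (-3)**2) - n = (12 + 9) - n = 21 - n)
(-153 + B(w(H(-3), 2)))**2 = (-153 + (21 - 1*2))**2 = (-153 + (21 - 2))**2 = (-153 + 19)**2 = (-134)**2 = 17956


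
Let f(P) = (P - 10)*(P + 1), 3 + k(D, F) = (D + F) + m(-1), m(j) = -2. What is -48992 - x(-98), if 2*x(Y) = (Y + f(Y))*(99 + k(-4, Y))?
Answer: -7480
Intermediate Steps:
k(D, F) = -5 + D + F (k(D, F) = -3 + ((D + F) - 2) = -3 + (-2 + D + F) = -5 + D + F)
f(P) = (1 + P)*(-10 + P) (f(P) = (-10 + P)*(1 + P) = (1 + P)*(-10 + P))
x(Y) = (90 + Y)*(-10 + Y**2 - 8*Y)/2 (x(Y) = ((Y + (-10 + Y**2 - 9*Y))*(99 + (-5 - 4 + Y)))/2 = ((-10 + Y**2 - 8*Y)*(99 + (-9 + Y)))/2 = ((-10 + Y**2 - 8*Y)*(90 + Y))/2 = ((90 + Y)*(-10 + Y**2 - 8*Y))/2 = (90 + Y)*(-10 + Y**2 - 8*Y)/2)
-48992 - x(-98) = -48992 - (-450 + (1/2)*(-98)**3 - 365*(-98) + 41*(-98)**2) = -48992 - (-450 + (1/2)*(-941192) + 35770 + 41*9604) = -48992 - (-450 - 470596 + 35770 + 393764) = -48992 - 1*(-41512) = -48992 + 41512 = -7480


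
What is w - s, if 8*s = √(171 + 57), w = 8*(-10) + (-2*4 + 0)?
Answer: -88 - √57/4 ≈ -89.887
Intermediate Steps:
w = -88 (w = -80 + (-8 + 0) = -80 - 8 = -88)
s = √57/4 (s = √(171 + 57)/8 = √228/8 = (2*√57)/8 = √57/4 ≈ 1.8875)
w - s = -88 - √57/4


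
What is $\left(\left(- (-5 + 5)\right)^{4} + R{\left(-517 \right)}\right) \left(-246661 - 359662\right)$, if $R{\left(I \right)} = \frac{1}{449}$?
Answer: $- \frac{606323}{449} \approx -1350.4$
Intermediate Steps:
$R{\left(I \right)} = \frac{1}{449}$
$\left(\left(- (-5 + 5)\right)^{4} + R{\left(-517 \right)}\right) \left(-246661 - 359662\right) = \left(\left(- (-5 + 5)\right)^{4} + \frac{1}{449}\right) \left(-246661 - 359662\right) = \left(\left(\left(-1\right) 0\right)^{4} + \frac{1}{449}\right) \left(-606323\right) = \left(0^{4} + \frac{1}{449}\right) \left(-606323\right) = \left(0 + \frac{1}{449}\right) \left(-606323\right) = \frac{1}{449} \left(-606323\right) = - \frac{606323}{449}$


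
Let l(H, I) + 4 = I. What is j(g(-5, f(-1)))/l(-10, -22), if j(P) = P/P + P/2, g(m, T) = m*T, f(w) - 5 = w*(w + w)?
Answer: 33/52 ≈ 0.63461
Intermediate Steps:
l(H, I) = -4 + I
f(w) = 5 + 2*w² (f(w) = 5 + w*(w + w) = 5 + w*(2*w) = 5 + 2*w²)
g(m, T) = T*m
j(P) = 1 + P/2 (j(P) = 1 + P*(½) = 1 + P/2)
j(g(-5, f(-1)))/l(-10, -22) = (1 + ((5 + 2*(-1)²)*(-5))/2)/(-4 - 22) = (1 + ((5 + 2*1)*(-5))/2)/(-26) = (1 + ((5 + 2)*(-5))/2)*(-1/26) = (1 + (7*(-5))/2)*(-1/26) = (1 + (½)*(-35))*(-1/26) = (1 - 35/2)*(-1/26) = -33/2*(-1/26) = 33/52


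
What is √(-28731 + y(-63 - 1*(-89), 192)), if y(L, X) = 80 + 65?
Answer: I*√28586 ≈ 169.07*I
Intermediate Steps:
y(L, X) = 145
√(-28731 + y(-63 - 1*(-89), 192)) = √(-28731 + 145) = √(-28586) = I*√28586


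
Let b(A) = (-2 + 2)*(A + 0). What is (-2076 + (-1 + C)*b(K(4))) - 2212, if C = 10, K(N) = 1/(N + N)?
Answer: -4288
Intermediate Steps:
K(N) = 1/(2*N)
b(A) = 0 (b(A) = 0*A = 0)
(-2076 + (-1 + C)*b(K(4))) - 2212 = (-2076 + (-1 + 10)*0) - 2212 = (-2076 + 9*0) - 2212 = (-2076 + 0) - 2212 = -2076 - 2212 = -4288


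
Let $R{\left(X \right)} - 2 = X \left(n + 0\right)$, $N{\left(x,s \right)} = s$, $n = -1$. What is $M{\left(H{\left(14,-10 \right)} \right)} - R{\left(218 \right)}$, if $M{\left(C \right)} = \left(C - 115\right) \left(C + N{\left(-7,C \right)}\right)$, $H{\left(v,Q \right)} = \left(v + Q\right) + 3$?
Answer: $-1296$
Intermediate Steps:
$H{\left(v,Q \right)} = 3 + Q + v$ ($H{\left(v,Q \right)} = \left(Q + v\right) + 3 = 3 + Q + v$)
$R{\left(X \right)} = 2 - X$ ($R{\left(X \right)} = 2 + X \left(-1 + 0\right) = 2 + X \left(-1\right) = 2 - X$)
$M{\left(C \right)} = 2 C \left(-115 + C\right)$ ($M{\left(C \right)} = \left(C - 115\right) \left(C + C\right) = \left(-115 + C\right) 2 C = 2 C \left(-115 + C\right)$)
$M{\left(H{\left(14,-10 \right)} \right)} - R{\left(218 \right)} = 2 \left(3 - 10 + 14\right) \left(-115 + \left(3 - 10 + 14\right)\right) - \left(2 - 218\right) = 2 \cdot 7 \left(-115 + 7\right) - \left(2 - 218\right) = 2 \cdot 7 \left(-108\right) - -216 = -1512 + 216 = -1296$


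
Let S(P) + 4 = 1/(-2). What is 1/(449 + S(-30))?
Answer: 2/889 ≈ 0.0022497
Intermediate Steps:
S(P) = -9/2 (S(P) = -4 + 1/(-2) = -4 + 1*(-½) = -4 - ½ = -9/2)
1/(449 + S(-30)) = 1/(449 - 9/2) = 1/(889/2) = 2/889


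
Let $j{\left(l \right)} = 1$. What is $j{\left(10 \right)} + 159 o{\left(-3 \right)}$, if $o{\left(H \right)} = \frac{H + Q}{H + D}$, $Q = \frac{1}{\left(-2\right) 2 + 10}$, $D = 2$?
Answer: $\frac{903}{2} \approx 451.5$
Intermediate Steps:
$Q = \frac{1}{6}$ ($Q = \frac{1}{-4 + 10} = \frac{1}{6} \approx 0.16667$)
$o{\left(H \right)} = \frac{\frac{1}{6} + H}{2 + H}$ ($o{\left(H \right)} = \frac{H + \frac{1}{6}}{H + 2} = \frac{\frac{1}{6} + H}{2 + H}$)
$j{\left(10 \right)} + 159 o{\left(-3 \right)} = 1 + 159 \frac{\frac{1}{6} - 3}{2 - 3} = 1 + 159 \frac{1}{-1} \left(- \frac{17}{6}\right) = 1 + 159 \left(\left(-1\right) \left(- \frac{17}{6}\right)\right) = 1 + 159 \cdot \frac{17}{6} = 1 + \frac{901}{2} = \frac{903}{2}$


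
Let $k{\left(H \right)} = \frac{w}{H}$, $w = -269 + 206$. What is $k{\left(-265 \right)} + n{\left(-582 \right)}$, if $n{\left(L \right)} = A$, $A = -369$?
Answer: $- \frac{97722}{265} \approx -368.76$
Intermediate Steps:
$w = -63$
$k{\left(H \right)} = - \frac{63}{H}$
$n{\left(L \right)} = -369$
$k{\left(-265 \right)} + n{\left(-582 \right)} = - \frac{63}{-265} - 369 = \left(-63\right) \left(- \frac{1}{265}\right) - 369 = \frac{63}{265} - 369 = - \frac{97722}{265}$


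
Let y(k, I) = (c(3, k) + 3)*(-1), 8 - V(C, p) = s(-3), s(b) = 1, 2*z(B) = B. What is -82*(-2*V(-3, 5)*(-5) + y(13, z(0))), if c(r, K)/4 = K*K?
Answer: 49938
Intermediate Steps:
z(B) = B/2
c(r, K) = 4*K² (c(r, K) = 4*(K*K) = 4*K²)
V(C, p) = 7 (V(C, p) = 8 - 1*1 = 8 - 1 = 7)
y(k, I) = -3 - 4*k² (y(k, I) = (4*k² + 3)*(-1) = (3 + 4*k²)*(-1) = -3 - 4*k²)
-82*(-2*V(-3, 5)*(-5) + y(13, z(0))) = -82*(-2*7*(-5) + (-3 - 4*13²)) = -82*(-14*(-5) + (-3 - 4*169)) = -82*(70 + (-3 - 676)) = -82*(70 - 679) = -82*(-609) = 49938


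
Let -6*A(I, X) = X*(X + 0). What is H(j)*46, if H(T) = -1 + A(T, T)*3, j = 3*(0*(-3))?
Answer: -46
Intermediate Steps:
j = 0 (j = 3*0 = 0)
A(I, X) = -X²/6 (A(I, X) = -X*(X + 0)/6 = -X*X/6 = -X²/6)
H(T) = -1 - T²/2 (H(T) = -1 - T²/6*3 = -1 - T²/2)
H(j)*46 = (-1 - ½*0²)*46 = (-1 - ½*0)*46 = (-1 + 0)*46 = -1*46 = -46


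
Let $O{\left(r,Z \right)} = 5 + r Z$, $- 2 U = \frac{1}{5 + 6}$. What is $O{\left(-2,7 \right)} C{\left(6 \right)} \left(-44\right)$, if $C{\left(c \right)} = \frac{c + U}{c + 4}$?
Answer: $\frac{1179}{5} \approx 235.8$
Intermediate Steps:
$U = - \frac{1}{22}$ ($U = - \frac{1}{2 \left(5 + 6\right)} = - \frac{1}{2 \cdot 11} = \left(- \frac{1}{2}\right) \frac{1}{11} = - \frac{1}{22} \approx -0.045455$)
$O{\left(r,Z \right)} = 5 + Z r$
$C{\left(c \right)} = \frac{- \frac{1}{22} + c}{4 + c}$ ($C{\left(c \right)} = \frac{c - \frac{1}{22}}{c + 4} = \frac{- \frac{1}{22} + c}{4 + c}$)
$O{\left(-2,7 \right)} C{\left(6 \right)} \left(-44\right) = \left(5 + 7 \left(-2\right)\right) \frac{- \frac{1}{22} + 6}{4 + 6} \left(-44\right) = \left(5 - 14\right) \frac{1}{10} \cdot \frac{131}{22} \left(-44\right) = - 9 \cdot \frac{1}{10} \cdot \frac{131}{22} \left(-44\right) = \left(-9\right) \frac{131}{220} \left(-44\right) = \left(- \frac{1179}{220}\right) \left(-44\right) = \frac{1179}{5}$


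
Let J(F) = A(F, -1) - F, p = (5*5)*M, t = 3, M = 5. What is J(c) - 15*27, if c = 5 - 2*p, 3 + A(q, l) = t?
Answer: -160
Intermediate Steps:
A(q, l) = 0 (A(q, l) = -3 + 3 = 0)
p = 125 (p = (5*5)*5 = 25*5 = 125)
c = -245 (c = 5 - 2*125 = 5 - 250 = -245)
J(F) = -F (J(F) = 0 - F = -F)
J(c) - 15*27 = -1*(-245) - 15*27 = 245 - 405 = -160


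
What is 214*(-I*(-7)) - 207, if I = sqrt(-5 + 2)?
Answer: -207 + 1498*I*sqrt(3) ≈ -207.0 + 2594.6*I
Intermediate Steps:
I = I*sqrt(3) (I = sqrt(-3) = I*sqrt(3) ≈ 1.732*I)
214*(-I*(-7)) - 207 = 214*(-I*sqrt(3)*(-7)) - 207 = 214*(7*I*sqrt(3)) - 207 = 1498*I*sqrt(3) - 207 = -207 + 1498*I*sqrt(3)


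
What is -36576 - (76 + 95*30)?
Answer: -39502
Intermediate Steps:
-36576 - (76 + 95*30) = -36576 - (76 + 2850) = -36576 - 1*2926 = -36576 - 2926 = -39502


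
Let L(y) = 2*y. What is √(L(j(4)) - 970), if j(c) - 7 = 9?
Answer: I*√938 ≈ 30.627*I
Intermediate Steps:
j(c) = 16 (j(c) = 7 + 9 = 16)
√(L(j(4)) - 970) = √(2*16 - 970) = √(32 - 970) = √(-938) = I*√938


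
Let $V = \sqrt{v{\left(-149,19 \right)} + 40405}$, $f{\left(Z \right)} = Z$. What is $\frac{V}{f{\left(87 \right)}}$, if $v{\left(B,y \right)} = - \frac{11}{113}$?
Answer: $\frac{\sqrt{57325578}}{3277} \approx 2.3105$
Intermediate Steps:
$v{\left(B,y \right)} = - \frac{11}{113}$ ($v{\left(B,y \right)} = \left(-11\right) \frac{1}{113} = - \frac{11}{113}$)
$V = \frac{3 \sqrt{57325578}}{113}$ ($V = \sqrt{- \frac{11}{113} + 40405} = \sqrt{\frac{4565754}{113}} = \frac{3 \sqrt{57325578}}{113} \approx 201.01$)
$\frac{V}{f{\left(87 \right)}} = \frac{\frac{3}{113} \sqrt{57325578}}{87} = \frac{3 \sqrt{57325578}}{113} \cdot \frac{1}{87} = \frac{\sqrt{57325578}}{3277}$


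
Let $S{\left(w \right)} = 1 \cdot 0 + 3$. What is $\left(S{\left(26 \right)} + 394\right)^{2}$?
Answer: $157609$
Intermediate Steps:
$S{\left(w \right)} = 3$ ($S{\left(w \right)} = 0 + 3 = 3$)
$\left(S{\left(26 \right)} + 394\right)^{2} = \left(3 + 394\right)^{2} = 397^{2} = 157609$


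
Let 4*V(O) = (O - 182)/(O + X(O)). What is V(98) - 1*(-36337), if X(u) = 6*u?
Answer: 3561023/98 ≈ 36337.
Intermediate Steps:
V(O) = (-182 + O)/(28*O) (V(O) = ((O - 182)/(O + 6*O))/4 = ((-182 + O)/((7*O)))/4 = ((-182 + O)*(1/(7*O)))/4 = ((-182 + O)/(7*O))/4 = (-182 + O)/(28*O))
V(98) - 1*(-36337) = (1/28)*(-182 + 98)/98 - 1*(-36337) = (1/28)*(1/98)*(-84) + 36337 = -3/98 + 36337 = 3561023/98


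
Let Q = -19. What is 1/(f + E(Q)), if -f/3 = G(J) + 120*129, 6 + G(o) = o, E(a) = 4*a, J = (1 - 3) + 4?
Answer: -1/46504 ≈ -2.1504e-5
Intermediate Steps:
J = 2 (J = -2 + 4 = 2)
G(o) = -6 + o
f = -46428 (f = -3*((-6 + 2) + 120*129) = -3*(-4 + 15480) = -3*15476 = -46428)
1/(f + E(Q)) = 1/(-46428 + 4*(-19)) = 1/(-46428 - 76) = 1/(-46504) = -1/46504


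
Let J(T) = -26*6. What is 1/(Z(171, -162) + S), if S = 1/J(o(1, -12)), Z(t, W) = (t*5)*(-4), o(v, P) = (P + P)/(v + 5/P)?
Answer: -156/533521 ≈ -0.00029240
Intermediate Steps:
o(v, P) = 2*P/(v + 5/P) (o(v, P) = (2*P)/(v + 5/P) = 2*P/(v + 5/P))
J(T) = -156
Z(t, W) = -20*t (Z(t, W) = (5*t)*(-4) = -20*t)
S = -1/156 (S = 1/(-156) = -1/156 ≈ -0.0064103)
1/(Z(171, -162) + S) = 1/(-20*171 - 1/156) = 1/(-3420 - 1/156) = 1/(-533521/156) = -156/533521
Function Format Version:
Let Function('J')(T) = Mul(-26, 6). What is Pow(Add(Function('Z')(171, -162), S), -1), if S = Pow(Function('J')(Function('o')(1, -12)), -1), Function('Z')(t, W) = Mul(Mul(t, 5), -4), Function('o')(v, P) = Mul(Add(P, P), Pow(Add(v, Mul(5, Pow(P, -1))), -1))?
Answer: Rational(-156, 533521) ≈ -0.00029240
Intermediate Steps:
Function('o')(v, P) = Mul(2, P, Pow(Add(v, Mul(5, Pow(P, -1))), -1)) (Function('o')(v, P) = Mul(Mul(2, P), Pow(Add(v, Mul(5, Pow(P, -1))), -1)) = Mul(2, P, Pow(Add(v, Mul(5, Pow(P, -1))), -1)))
Function('J')(T) = -156
Function('Z')(t, W) = Mul(-20, t) (Function('Z')(t, W) = Mul(Mul(5, t), -4) = Mul(-20, t))
S = Rational(-1, 156) (S = Pow(-156, -1) = Rational(-1, 156) ≈ -0.0064103)
Pow(Add(Function('Z')(171, -162), S), -1) = Pow(Add(Mul(-20, 171), Rational(-1, 156)), -1) = Pow(Add(-3420, Rational(-1, 156)), -1) = Pow(Rational(-533521, 156), -1) = Rational(-156, 533521)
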